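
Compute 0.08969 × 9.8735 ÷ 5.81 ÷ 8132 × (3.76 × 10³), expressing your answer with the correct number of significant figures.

0.0705

0.08969 × 9.8735 ÷ 5.81 ÷ 8132 × (3.76 × 10³) = 0.0704740933039…
Multiplication/division keeps the fewest significant figures: 0.08969 → 4 s.f., 9.8735 → 5 s.f., 5.81 → 3 s.f., 8132 → 4 s.f., 3.76 × 10³ → 3 s.f.; limit is 3.
Rounded to 3 significant figures: 0.0705.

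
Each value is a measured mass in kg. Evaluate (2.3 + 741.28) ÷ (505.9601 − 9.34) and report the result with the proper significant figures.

1.497

2.3 + 741.28 = 743.58, limited to 1 d.p. → 4 s.f.; 505.9601 − 9.34 = 496.6201, limited to 2 d.p. → 5 s.f.
Carrying full precision, 743.58 ÷ 496.6201 = 1.49728132228…; keep min(4, 5) = 4 s.f.
Rounded to 4 significant figures: 1.497.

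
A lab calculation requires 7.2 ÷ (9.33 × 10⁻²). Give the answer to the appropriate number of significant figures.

7.2 ÷ (9.33 × 10⁻²) = 77.1704180064…
Multiplication/division keeps the fewest significant figures: 7.2 → 2 s.f., 9.33 × 10⁻² → 3 s.f.; limit is 2.
Rounded to 2 significant figures: 77.

77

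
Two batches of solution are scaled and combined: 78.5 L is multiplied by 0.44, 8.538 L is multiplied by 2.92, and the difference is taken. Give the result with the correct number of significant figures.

78.5 × 0.44 = 34.54 → 35 L (2 s.f., last digit at the 10^0 place).
8.538 × 2.92 = 24.93096 → 24.9 L (3 s.f., last digit at the 10^-1 place).
Difference: 9.60904 L; keep the coarser place, 10^0.
Result: 1.0 × 10^1 L.

1.0 × 10^1 L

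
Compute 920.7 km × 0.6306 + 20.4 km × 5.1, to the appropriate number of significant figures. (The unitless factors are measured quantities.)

6.8 × 10² km

920.7 × 0.6306 = 580.59342 → 580.6 km (4 s.f., last digit at the 10^-1 place).
20.4 × 5.1 = 104.04 → 1.0 × 10² km (2 s.f., last digit at the 10^1 place).
Sum: 684.63342 km; keep the coarser place, 10^1.
Result: 6.8 × 10² km.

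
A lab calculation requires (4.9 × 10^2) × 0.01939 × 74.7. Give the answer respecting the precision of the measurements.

7.1 × 10^2

(4.9 × 10^2) × 0.01939 × 74.7 = 709.73217
Multiplication/division keeps the fewest significant figures: 4.9 × 10^2 → 2 s.f., 0.01939 → 4 s.f., 74.7 → 3 s.f.; limit is 2.
Rounded to 2 significant figures: 7.1 × 10^2.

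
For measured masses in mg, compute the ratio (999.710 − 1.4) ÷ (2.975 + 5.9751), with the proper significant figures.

999.710 − 1.4 = 998.310, limited to 1 d.p. → 4 s.f.; 2.975 + 5.9751 = 8.9501, limited to 3 d.p. → 4 s.f.
Carrying full precision, 998.310 ÷ 8.9501 = 111.541770483…; keep min(4, 4) = 4 s.f.
Rounded to 4 significant figures: 111.5.

111.5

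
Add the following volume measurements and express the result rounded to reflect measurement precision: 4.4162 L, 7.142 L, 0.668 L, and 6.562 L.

4.4162 L + 7.142 L + 0.668 L + 6.562 L = 18.7882 L.
Addition/subtraction keeps the fewest decimal places: 4.4162 → 4 decimal places, 7.142 → 3 decimal places, 0.668 → 3 decimal places, 6.562 → 3 decimal places; limit is 3.
Rounded to 3 decimal places: 18.788 L.

18.788 L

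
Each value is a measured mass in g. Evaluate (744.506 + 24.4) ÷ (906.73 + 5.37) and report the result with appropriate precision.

744.506 + 24.4 = 768.906, limited to 1 d.p. → 4 s.f.; 906.73 + 5.37 = 912.10, limited to 2 d.p. → 5 s.f.
Carrying full precision, 768.906 ÷ 912.10 = 0.843006249315…; keep min(4, 5) = 4 s.f.
Rounded to 4 significant figures: 8.430 × 10⁻¹.

8.430 × 10⁻¹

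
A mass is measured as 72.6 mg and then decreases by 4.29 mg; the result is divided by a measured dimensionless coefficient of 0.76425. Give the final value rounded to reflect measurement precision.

89.4 mg

72.6 mg − 4.29 mg = 68.31 mg; the difference is limited to 1 decimal place (3 s.f.).
Carrying full precision, 68.31 ÷ 0.76425 = 89.3817468106… mg; 0.76425 has 5 s.f., so the result keeps min(3, 5) = 3 s.f.
Rounded to 3 significant figures: 89.4 mg.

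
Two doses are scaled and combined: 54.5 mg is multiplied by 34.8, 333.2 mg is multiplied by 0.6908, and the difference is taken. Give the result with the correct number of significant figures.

54.5 × 34.8 = 1896.6 → 1.90 × 10^3 mg (3 s.f., last digit at the 10^1 place).
333.2 × 0.6908 = 230.17456 → 230.2 mg (4 s.f., last digit at the 10^-1 place).
Difference: 1666.42544 mg; keep the coarser place, 10^1.
Result: 1.67 × 10^3 mg.

1.67 × 10^3 mg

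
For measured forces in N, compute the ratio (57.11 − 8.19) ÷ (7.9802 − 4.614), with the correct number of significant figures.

57.11 − 8.19 = 48.92, limited to 2 d.p. → 4 s.f.; 7.9802 − 4.614 = 3.3662, limited to 3 d.p. → 4 s.f.
Carrying full precision, 48.92 ÷ 3.3662 = 14.532707504…; keep min(4, 4) = 4 s.f.
Rounded to 4 significant figures: 14.53.

14.53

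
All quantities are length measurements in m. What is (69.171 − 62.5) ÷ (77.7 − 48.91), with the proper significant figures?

0.23

69.171 − 62.5 = 6.671, limited to 1 d.p. → 2 s.f.; 77.7 − 48.91 = 28.79, limited to 1 d.p. → 3 s.f.
Carrying full precision, 6.671 ÷ 28.79 = 0.231712400139…; keep min(2, 3) = 2 s.f.
Rounded to 2 significant figures: 0.23.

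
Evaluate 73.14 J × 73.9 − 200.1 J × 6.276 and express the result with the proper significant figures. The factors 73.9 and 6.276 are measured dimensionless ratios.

4.15 × 10³ J

73.14 × 73.9 = 5405.046 → 5.41 × 10³ J (3 s.f., last digit at the 10^1 place).
200.1 × 6.276 = 1255.8276 → 1256 J (4 s.f., last digit at the 10^0 place).
Difference: 4149.2184 J; keep the coarser place, 10^1.
Result: 4.15 × 10³ J.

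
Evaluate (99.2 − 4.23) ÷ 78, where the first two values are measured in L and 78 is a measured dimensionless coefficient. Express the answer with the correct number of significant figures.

99.2 L − 4.23 L = 94.97 L; the difference is limited to 1 decimal place (3 s.f.).
Carrying full precision, 94.97 ÷ 78 = 1.21756410256… L; 78 has 2 s.f., so the result keeps min(3, 2) = 2 s.f.
Rounded to 2 significant figures: 1.2 L.

1.2 L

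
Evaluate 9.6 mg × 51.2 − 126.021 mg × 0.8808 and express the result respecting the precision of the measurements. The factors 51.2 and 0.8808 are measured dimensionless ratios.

9.6 × 51.2 = 491.52 → 4.9 × 10^2 mg (2 s.f., last digit at the 10^1 place).
126.021 × 0.8808 = 110.9992968 → 1.110 × 10^2 mg (4 s.f., last digit at the 10^-1 place).
Difference: 380.5207032 mg; keep the coarser place, 10^1.
Result: 3.8 × 10^2 mg.

3.8 × 10^2 mg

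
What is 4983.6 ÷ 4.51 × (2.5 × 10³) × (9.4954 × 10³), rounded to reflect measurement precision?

4983.6 ÷ 4.51 × (2.5 × 10³) × (9.4954 × 10³) = 2.62313056763 × 10^10…
Multiplication/division keeps the fewest significant figures: 4983.6 → 5 s.f., 4.51 → 3 s.f., 2.5 × 10³ → 2 s.f., 9.4954 × 10³ → 5 s.f.; limit is 2.
Rounded to 2 significant figures: 2.6 × 10¹⁰.

2.6 × 10¹⁰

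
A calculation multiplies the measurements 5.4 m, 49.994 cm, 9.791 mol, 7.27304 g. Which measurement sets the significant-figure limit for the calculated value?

5.4 m → 2 s.f.; 49.994 cm → 5 s.f.; 9.791 mol → 4 s.f.; 7.27304 g → 6 s.f.
The fewest is 2 significant figures, from 5.4 m.

5.4 m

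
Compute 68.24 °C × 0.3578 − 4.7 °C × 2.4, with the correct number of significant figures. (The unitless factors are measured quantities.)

68.24 × 0.3578 = 24.416272 → 24.42 °C (4 s.f., last digit at the 10^-2 place).
4.7 × 2.4 = 11.28 → 11 °C (2 s.f., last digit at the 10^0 place).
Difference: 13.136272 °C; keep the coarser place, 10^0.
Result: 13 °C.

13 °C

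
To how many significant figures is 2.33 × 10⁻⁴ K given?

3

2.33 × 10⁻⁴: in scientific notation every digit of the coefficient is significant.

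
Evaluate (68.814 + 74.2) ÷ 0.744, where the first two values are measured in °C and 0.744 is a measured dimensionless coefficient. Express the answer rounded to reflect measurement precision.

192 °C

68.814 °C + 74.2 °C = 143.014 °C; the sum is limited to 1 decimal place (4 s.f.).
Carrying full precision, 143.014 ÷ 0.744 = 192.22311828… °C; 0.744 has 3 s.f., so the result keeps min(4, 3) = 3 s.f.
Rounded to 3 significant figures: 192 °C.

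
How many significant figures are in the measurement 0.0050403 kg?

5

0.0050403: leading zeros are not significant; zeros between nonzero digits are significant.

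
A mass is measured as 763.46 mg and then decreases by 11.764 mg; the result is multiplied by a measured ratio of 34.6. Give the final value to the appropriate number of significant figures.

763.46 mg − 11.764 mg = 751.696 mg; the difference is limited to 2 decimal places (5 s.f.).
Carrying full precision, 751.696 × 34.6 = 26008.6816 mg; 34.6 has 3 s.f., so the result keeps min(5, 3) = 3 s.f.
Rounded to 3 significant figures: 2.60 × 10^4 mg.

2.60 × 10^4 mg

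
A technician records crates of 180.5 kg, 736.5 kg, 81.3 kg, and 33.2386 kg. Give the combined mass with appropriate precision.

1.0315 × 10³ kg

180.5 kg + 736.5 kg + 81.3 kg + 33.2386 kg = 1031.5386 kg.
Addition/subtraction keeps the fewest decimal places: 180.5 → 1 decimal place, 736.5 → 1 decimal place, 81.3 → 1 decimal place, 33.2386 → 4 decimal places; limit is 1.
Rounded to 1 decimal place: 1.0315 × 10³ kg.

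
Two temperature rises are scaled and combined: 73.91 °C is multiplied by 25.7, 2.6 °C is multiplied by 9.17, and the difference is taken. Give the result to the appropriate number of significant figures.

1.88 × 10^3 °C

73.91 × 25.7 = 1899.487 → 1.90 × 10^3 °C (3 s.f., last digit at the 10^1 place).
2.6 × 9.17 = 23.842 → 24 °C (2 s.f., last digit at the 10^0 place).
Difference: 1875.645 °C; keep the coarser place, 10^1.
Result: 1.88 × 10^3 °C.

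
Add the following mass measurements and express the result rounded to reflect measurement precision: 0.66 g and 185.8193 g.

0.66 g + 185.8193 g = 186.4793 g.
Addition/subtraction keeps the fewest decimal places: 0.66 → 2 decimal places, 185.8193 → 4 decimal places; limit is 2.
Rounded to 2 decimal places: 186.48 g.

186.48 g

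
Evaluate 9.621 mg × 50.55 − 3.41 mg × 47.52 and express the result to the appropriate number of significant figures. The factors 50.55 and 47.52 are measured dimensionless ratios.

324 mg

9.621 × 50.55 = 486.34155 → 486.3 mg (4 s.f., last digit at the 10^-1 place).
3.41 × 47.52 = 162.0432 → 162 mg (3 s.f., last digit at the 10^0 place).
Difference: 324.29835 mg; keep the coarser place, 10^0.
Result: 324 mg.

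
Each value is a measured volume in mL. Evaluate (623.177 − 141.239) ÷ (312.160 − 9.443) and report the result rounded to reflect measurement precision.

1.59204

623.177 − 141.239 = 481.938, limited to 3 d.p. → 6 s.f.; 312.160 − 9.443 = 302.717, limited to 3 d.p. → 6 s.f.
Carrying full precision, 481.938 ÷ 302.717 = 1.59204141162…; keep min(6, 6) = 6 s.f.
Rounded to 6 significant figures: 1.59204.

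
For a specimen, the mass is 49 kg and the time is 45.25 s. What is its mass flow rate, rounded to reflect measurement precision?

1.1 kg/s

mass flow rate = 49 kg ÷ 45.25 s = 1.08287292818… kg/s.
49 has 2 significant figures; 45.25 has 4.
Division/multiplication keeps the fewest: 2 significant figures.
Rounded: 1.1 kg/s.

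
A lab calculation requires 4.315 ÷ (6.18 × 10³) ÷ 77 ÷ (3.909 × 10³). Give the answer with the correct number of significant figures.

4.315 ÷ (6.18 × 10³) ÷ 77 ÷ (3.909 × 10³) = 2.31972193614 × 10^-9…
Multiplication/division keeps the fewest significant figures: 4.315 → 4 s.f., 6.18 × 10³ → 3 s.f., 77 → 2 s.f., 3.909 × 10³ → 4 s.f.; limit is 2.
Rounded to 2 significant figures: 2.3 × 10⁻⁹.

2.3 × 10⁻⁹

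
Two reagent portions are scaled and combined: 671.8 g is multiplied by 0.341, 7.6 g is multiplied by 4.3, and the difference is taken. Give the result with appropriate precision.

196 g

671.8 × 0.341 = 229.0838 → 229 g (3 s.f., last digit at the 10^0 place).
7.6 × 4.3 = 32.68 → 33 g (2 s.f., last digit at the 10^0 place).
Difference: 196.4038 g; keep the coarser place, 10^0.
Result: 196 g.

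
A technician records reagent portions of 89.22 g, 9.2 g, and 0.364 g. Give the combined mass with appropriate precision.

98.8 g

89.22 g + 9.2 g + 0.364 g = 98.784 g.
Addition/subtraction keeps the fewest decimal places: 89.22 → 2 decimal places, 9.2 → 1 decimal place, 0.364 → 3 decimal places; limit is 1.
Rounded to 1 decimal place: 98.8 g.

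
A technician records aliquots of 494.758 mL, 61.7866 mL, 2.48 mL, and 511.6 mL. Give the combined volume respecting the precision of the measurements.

1070.6 mL

494.758 mL + 61.7866 mL + 2.48 mL + 511.6 mL = 1070.6246 mL.
Addition/subtraction keeps the fewest decimal places: 494.758 → 3 decimal places, 61.7866 → 4 decimal places, 2.48 → 2 decimal places, 511.6 → 1 decimal place; limit is 1.
Rounded to 1 decimal place: 1070.6 mL.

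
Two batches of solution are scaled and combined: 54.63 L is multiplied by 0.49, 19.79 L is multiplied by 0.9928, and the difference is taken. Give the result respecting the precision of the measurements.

7 L

54.63 × 0.49 = 26.7687 → 27 L (2 s.f., last digit at the 10^0 place).
19.79 × 0.9928 = 19.647512 → 19.65 L (4 s.f., last digit at the 10^-2 place).
Difference: 7.121188 L; keep the coarser place, 10^0.
Result: 7 L.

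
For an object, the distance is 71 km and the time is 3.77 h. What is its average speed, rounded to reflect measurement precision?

19 km/h

average speed = 71 km ÷ 3.77 h = 18.8328912467… km/h.
71 has 2 significant figures; 3.77 has 3.
Division/multiplication keeps the fewest: 2 significant figures.
Rounded: 19 km/h.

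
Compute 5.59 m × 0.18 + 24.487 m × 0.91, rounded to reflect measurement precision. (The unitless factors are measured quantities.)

5.59 × 0.18 = 1.0062 → 1.0 m (2 s.f., last digit at the 10^-1 place).
24.487 × 0.91 = 22.28317 → 22 m (2 s.f., last digit at the 10^0 place).
Sum: 23.28937 m; keep the coarser place, 10^0.
Result: 23 m.

23 m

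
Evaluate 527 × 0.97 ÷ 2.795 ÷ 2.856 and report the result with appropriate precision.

527 × 0.97 ÷ 2.795 ÷ 2.856 = 64.0386745038…
Multiplication/division keeps the fewest significant figures: 527 → 3 s.f., 0.97 → 2 s.f., 2.795 → 4 s.f., 2.856 → 4 s.f.; limit is 2.
Rounded to 2 significant figures: 64.

64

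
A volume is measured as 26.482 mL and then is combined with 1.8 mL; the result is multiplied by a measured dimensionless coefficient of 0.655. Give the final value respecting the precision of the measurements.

26.482 mL + 1.8 mL = 28.282 mL; the sum is limited to 1 decimal place (3 s.f.).
Carrying full precision, 28.282 × 0.655 = 18.52471 mL; 0.655 has 3 s.f., so the result keeps min(3, 3) = 3 s.f.
Rounded to 3 significant figures: 18.5 mL.

18.5 mL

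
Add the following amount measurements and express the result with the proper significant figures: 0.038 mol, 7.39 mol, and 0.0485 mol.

7.48 mol

0.038 mol + 7.39 mol + 0.0485 mol = 7.4765 mol.
Addition/subtraction keeps the fewest decimal places: 0.038 → 3 decimal places, 7.39 → 2 decimal places, 0.0485 → 4 decimal places; limit is 2.
Rounded to 2 decimal places: 7.48 mol.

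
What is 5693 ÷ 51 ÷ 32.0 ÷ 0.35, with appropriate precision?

1.0 × 10¹

5693 ÷ 51 ÷ 32.0 ÷ 0.35 = 9.96673669468…
Multiplication/division keeps the fewest significant figures: 5693 → 4 s.f., 51 → 2 s.f., 32.0 → 3 s.f., 0.35 → 2 s.f.; limit is 2.
Rounded to 2 significant figures: 1.0 × 10¹.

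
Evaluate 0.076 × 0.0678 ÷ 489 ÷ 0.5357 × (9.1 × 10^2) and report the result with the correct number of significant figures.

0.018

0.076 × 0.0678 ÷ 489 ÷ 0.5357 × (9.1 × 10^2) = 0.0179000470687…
Multiplication/division keeps the fewest significant figures: 0.076 → 2 s.f., 0.0678 → 3 s.f., 489 → 3 s.f., 0.5357 → 4 s.f., 9.1 × 10^2 → 2 s.f.; limit is 2.
Rounded to 2 significant figures: 0.018.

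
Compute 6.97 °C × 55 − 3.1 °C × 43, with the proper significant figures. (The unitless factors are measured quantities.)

2.5 × 10² °C

6.97 × 55 = 383.35 → 3.8 × 10² °C (2 s.f., last digit at the 10^1 place).
3.1 × 43 = 133.3 → 1.3 × 10² °C (2 s.f., last digit at the 10^1 place).
Difference: 250.05 °C; keep the coarser place, 10^1.
Result: 2.5 × 10² °C.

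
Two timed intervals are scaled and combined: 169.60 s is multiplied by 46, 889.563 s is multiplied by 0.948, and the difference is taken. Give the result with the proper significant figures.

169.60 × 46 = 7801.6 → 7.8 × 10^3 s (2 s.f., last digit at the 10^2 place).
889.563 × 0.948 = 843.305724 → 843 s (3 s.f., last digit at the 10^0 place).
Difference: 6958.294276 s; keep the coarser place, 10^2.
Result: 7.0 × 10^3 s.

7.0 × 10^3 s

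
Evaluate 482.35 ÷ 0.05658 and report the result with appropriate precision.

8525

482.35 ÷ 0.05658 = 8525.09720749…
Multiplication/division keeps the fewest significant figures: 482.35 → 5 s.f., 0.05658 → 4 s.f.; limit is 4.
Rounded to 4 significant figures: 8525.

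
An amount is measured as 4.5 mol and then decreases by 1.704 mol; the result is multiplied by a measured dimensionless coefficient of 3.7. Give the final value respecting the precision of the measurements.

4.5 mol − 1.704 mol = 2.796 mol; the difference is limited to 1 decimal place (2 s.f.).
Carrying full precision, 2.796 × 3.7 = 10.3452 mol; 3.7 has 2 s.f., so the result keeps min(2, 2) = 2 s.f.
Rounded to 2 significant figures: 10. mol.

10. mol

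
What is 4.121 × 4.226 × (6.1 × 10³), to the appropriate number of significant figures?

1.1 × 10⁵

4.121 × 4.226 × (6.1 × 10³) = 106233.6106
Multiplication/division keeps the fewest significant figures: 4.121 → 4 s.f., 4.226 → 4 s.f., 6.1 × 10³ → 2 s.f.; limit is 2.
Rounded to 2 significant figures: 1.1 × 10⁵.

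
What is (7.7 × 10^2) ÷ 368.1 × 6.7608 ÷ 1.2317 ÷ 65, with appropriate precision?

1.8 × 10^-1

(7.7 × 10^2) ÷ 368.1 × 6.7608 ÷ 1.2317 ÷ 65 = 0.176646362289…
Multiplication/division keeps the fewest significant figures: 7.7 × 10^2 → 2 s.f., 368.1 → 4 s.f., 6.7608 → 5 s.f., 1.2317 → 5 s.f., 65 → 2 s.f.; limit is 2.
Rounded to 2 significant figures: 1.8 × 10^-1.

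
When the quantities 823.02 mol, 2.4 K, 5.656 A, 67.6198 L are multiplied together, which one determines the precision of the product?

823.02 mol → 5 s.f.; 2.4 K → 2 s.f.; 5.656 A → 4 s.f.; 67.6198 L → 6 s.f.
The fewest is 2 significant figures, from 2.4 K.

2.4 K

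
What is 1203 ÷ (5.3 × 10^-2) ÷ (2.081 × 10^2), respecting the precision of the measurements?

1203 ÷ (5.3 × 10^-2) ÷ (2.081 × 10^2) = 109.073105274…
Multiplication/division keeps the fewest significant figures: 1203 → 4 s.f., 5.3 × 10^-2 → 2 s.f., 2.081 × 10^2 → 4 s.f.; limit is 2.
Rounded to 2 significant figures: 1.1 × 10^2.

1.1 × 10^2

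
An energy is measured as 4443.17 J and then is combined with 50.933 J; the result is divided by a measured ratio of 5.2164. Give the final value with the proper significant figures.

8.6153 × 10² J

4443.17 J + 50.933 J = 4494.103 J; the sum is limited to 2 decimal places (6 s.f.).
Carrying full precision, 4494.103 ÷ 5.2164 = 861.533433019… J; 5.2164 has 5 s.f., so the result keeps min(6, 5) = 5 s.f.
Rounded to 5 significant figures: 8.6153 × 10² J.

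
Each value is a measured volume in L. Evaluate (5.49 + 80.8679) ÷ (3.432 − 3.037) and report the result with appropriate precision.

2.19 × 10²

5.49 + 80.8679 = 86.3579, limited to 2 d.p. → 4 s.f.; 3.432 − 3.037 = 0.395, limited to 3 d.p. → 3 s.f.
Carrying full precision, 86.3579 ÷ 0.395 = 218.627594937…; keep min(4, 3) = 3 s.f.
Rounded to 3 significant figures: 2.19 × 10².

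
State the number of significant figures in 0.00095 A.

2

0.00095: leading zeros are not significant.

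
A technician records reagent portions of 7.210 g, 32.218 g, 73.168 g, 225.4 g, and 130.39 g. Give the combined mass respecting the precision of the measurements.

4.684 × 10^2 g

7.210 g + 32.218 g + 73.168 g + 225.4 g + 130.39 g = 468.386 g.
Addition/subtraction keeps the fewest decimal places: 7.210 → 3 decimal places, 32.218 → 3 decimal places, 73.168 → 3 decimal places, 225.4 → 1 decimal place, 130.39 → 2 decimal places; limit is 1.
Rounded to 1 decimal place: 4.684 × 10^2 g.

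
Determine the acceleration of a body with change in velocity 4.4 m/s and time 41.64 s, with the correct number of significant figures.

acceleration = 4.4 m/s ÷ 41.64 s = 0.105667627281… m/s².
4.4 has 2 significant figures; 41.64 has 4.
Division/multiplication keeps the fewest: 2 significant figures.
Rounded: 1.1 × 10⁻¹ m/s².

1.1 × 10⁻¹ m/s²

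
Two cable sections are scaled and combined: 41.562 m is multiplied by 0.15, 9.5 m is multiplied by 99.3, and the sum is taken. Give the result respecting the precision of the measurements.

9.5 × 10² m

41.562 × 0.15 = 6.2343 → 6.2 m (2 s.f., last digit at the 10^-1 place).
9.5 × 99.3 = 943.35 → 9.4 × 10² m (2 s.f., last digit at the 10^1 place).
Sum: 949.5843 m; keep the coarser place, 10^1.
Result: 9.5 × 10² m.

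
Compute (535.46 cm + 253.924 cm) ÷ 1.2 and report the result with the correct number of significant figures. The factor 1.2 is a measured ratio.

535.46 cm + 253.924 cm = 789.384 cm; the sum is limited to 2 decimal places (5 s.f.).
Carrying full precision, 789.384 ÷ 1.2 = 657.82 cm; 1.2 has 2 s.f., so the result keeps min(5, 2) = 2 s.f.
Rounded to 2 significant figures: 6.6 × 10^2 cm.

6.6 × 10^2 cm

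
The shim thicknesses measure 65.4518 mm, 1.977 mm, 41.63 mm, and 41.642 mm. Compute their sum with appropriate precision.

65.4518 mm + 1.977 mm + 41.63 mm + 41.642 mm = 150.7008 mm.
Addition/subtraction keeps the fewest decimal places: 65.4518 → 4 decimal places, 1.977 → 3 decimal places, 41.63 → 2 decimal places, 41.642 → 3 decimal places; limit is 2.
Rounded to 2 decimal places: 150.70 mm.

150.70 mm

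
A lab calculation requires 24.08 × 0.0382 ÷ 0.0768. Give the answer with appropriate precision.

12.0

24.08 × 0.0382 ÷ 0.0768 = 11.9772916667…
Multiplication/division keeps the fewest significant figures: 24.08 → 4 s.f., 0.0382 → 3 s.f., 0.0768 → 3 s.f.; limit is 3.
Rounded to 3 significant figures: 12.0.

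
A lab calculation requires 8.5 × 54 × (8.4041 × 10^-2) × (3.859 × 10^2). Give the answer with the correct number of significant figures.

1.5 × 10^4

8.5 × 54 × (8.4041 × 10^-2) × (3.859 × 10^2) = 14886.0226521
Multiplication/division keeps the fewest significant figures: 8.5 → 2 s.f., 54 → 2 s.f., 8.4041 × 10^-2 → 5 s.f., 3.859 × 10^2 → 4 s.f.; limit is 2.
Rounded to 2 significant figures: 1.5 × 10^4.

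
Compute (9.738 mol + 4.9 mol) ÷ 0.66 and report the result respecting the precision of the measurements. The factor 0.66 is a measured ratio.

22 mol

9.738 mol + 4.9 mol = 14.638 mol; the sum is limited to 1 decimal place (3 s.f.).
Carrying full precision, 14.638 ÷ 0.66 = 22.1787878788… mol; 0.66 has 2 s.f., so the result keeps min(3, 2) = 2 s.f.
Rounded to 2 significant figures: 22 mol.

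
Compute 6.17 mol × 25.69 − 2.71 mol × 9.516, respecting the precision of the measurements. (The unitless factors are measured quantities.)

133 mol

6.17 × 25.69 = 158.5073 → 159 mol (3 s.f., last digit at the 10^0 place).
2.71 × 9.516 = 25.78836 → 25.8 mol (3 s.f., last digit at the 10^-1 place).
Difference: 132.71894 mol; keep the coarser place, 10^0.
Result: 133 mol.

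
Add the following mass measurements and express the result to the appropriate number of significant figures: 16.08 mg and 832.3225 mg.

16.08 mg + 832.3225 mg = 848.4025 mg.
Addition/subtraction keeps the fewest decimal places: 16.08 → 2 decimal places, 832.3225 → 4 decimal places; limit is 2.
Rounded to 2 decimal places: 848.40 mg.

848.40 mg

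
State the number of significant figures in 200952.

200952: zeros between nonzero digits are significant.

6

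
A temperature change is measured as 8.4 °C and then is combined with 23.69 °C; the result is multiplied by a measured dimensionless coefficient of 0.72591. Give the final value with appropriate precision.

8.4 °C + 23.69 °C = 32.09 °C; the sum is limited to 1 decimal place (3 s.f.).
Carrying full precision, 32.09 × 0.72591 = 23.2944519 °C; 0.72591 has 5 s.f., so the result keeps min(3, 5) = 3 s.f.
Rounded to 3 significant figures: 23.3 °C.

23.3 °C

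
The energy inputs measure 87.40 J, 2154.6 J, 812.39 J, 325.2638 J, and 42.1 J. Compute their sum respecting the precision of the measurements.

87.40 J + 2154.6 J + 812.39 J + 325.2638 J + 42.1 J = 3421.7538 J.
Addition/subtraction keeps the fewest decimal places: 87.40 → 2 decimal places, 2154.6 → 1 decimal place, 812.39 → 2 decimal places, 325.2638 → 4 decimal places, 42.1 → 1 decimal place; limit is 1.
Rounded to 1 decimal place: 3421.8 J.

3421.8 J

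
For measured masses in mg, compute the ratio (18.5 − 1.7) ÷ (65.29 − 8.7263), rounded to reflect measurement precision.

0.297

18.5 − 1.7 = 16.8, limited to 1 d.p. → 3 s.f.; 65.29 − 8.7263 = 56.5637, limited to 2 d.p. → 4 s.f.
Carrying full precision, 16.8 ÷ 56.5637 = 0.297010273373…; keep min(3, 4) = 3 s.f.
Rounded to 3 significant figures: 0.297.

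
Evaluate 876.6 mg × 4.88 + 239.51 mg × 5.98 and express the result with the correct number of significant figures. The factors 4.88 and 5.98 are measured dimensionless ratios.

5.71 × 10³ mg

876.6 × 4.88 = 4277.808 → 4.28 × 10³ mg (3 s.f., last digit at the 10^1 place).
239.51 × 5.98 = 1432.2698 → 1.43 × 10³ mg (3 s.f., last digit at the 10^1 place).
Sum: 5710.0778 mg; keep the coarser place, 10^1.
Result: 5.71 × 10³ mg.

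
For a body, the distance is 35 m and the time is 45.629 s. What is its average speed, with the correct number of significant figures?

average speed = 35 m ÷ 45.629 s = 0.767056038923… m/s.
35 has 2 significant figures; 45.629 has 5.
Division/multiplication keeps the fewest: 2 significant figures.
Rounded: 0.77 m/s.

0.77 m/s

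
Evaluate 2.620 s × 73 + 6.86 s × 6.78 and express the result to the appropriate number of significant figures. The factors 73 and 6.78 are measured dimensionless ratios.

2.620 × 73 = 191.26 → 1.9 × 10² s (2 s.f., last digit at the 10^1 place).
6.86 × 6.78 = 46.5108 → 46.5 s (3 s.f., last digit at the 10^-1 place).
Sum: 237.7708 s; keep the coarser place, 10^1.
Result: 2.4 × 10² s.

2.4 × 10² s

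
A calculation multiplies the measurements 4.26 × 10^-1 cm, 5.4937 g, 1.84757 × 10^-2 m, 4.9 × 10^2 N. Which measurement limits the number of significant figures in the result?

4.26 × 10^-1 cm → 3 s.f.; 5.4937 g → 5 s.f.; 1.84757 × 10^-2 m → 6 s.f.; 4.9 × 10^2 N → 2 s.f.
The fewest is 2 significant figures, from 4.9 × 10^2 N.

4.9 × 10^2 N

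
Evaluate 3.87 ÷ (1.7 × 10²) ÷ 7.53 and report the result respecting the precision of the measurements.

3.87 ÷ (1.7 × 10²) ÷ 7.53 = 0.0030232013124…
Multiplication/division keeps the fewest significant figures: 3.87 → 3 s.f., 1.7 × 10² → 2 s.f., 7.53 → 3 s.f.; limit is 2.
Rounded to 2 significant figures: 0.0030.

0.0030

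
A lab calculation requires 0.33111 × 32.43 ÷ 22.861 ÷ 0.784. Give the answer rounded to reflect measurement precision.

0.599

0.33111 × 32.43 ÷ 22.861 ÷ 0.784 = 0.599111918837…
Multiplication/division keeps the fewest significant figures: 0.33111 → 5 s.f., 32.43 → 4 s.f., 22.861 → 5 s.f., 0.784 → 3 s.f.; limit is 3.
Rounded to 3 significant figures: 0.599.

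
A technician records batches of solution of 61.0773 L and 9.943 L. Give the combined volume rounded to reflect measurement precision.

71.020 L

61.0773 L + 9.943 L = 71.0203 L.
Addition/subtraction keeps the fewest decimal places: 61.0773 → 4 decimal places, 9.943 → 3 decimal places; limit is 3.
Rounded to 3 decimal places: 71.020 L.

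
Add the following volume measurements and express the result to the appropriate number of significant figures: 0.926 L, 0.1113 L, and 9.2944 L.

0.926 L + 0.1113 L + 9.2944 L = 10.3317 L.
Addition/subtraction keeps the fewest decimal places: 0.926 → 3 decimal places, 0.1113 → 4 decimal places, 9.2944 → 4 decimal places; limit is 3.
Rounded to 3 decimal places: 10.332 L.

10.332 L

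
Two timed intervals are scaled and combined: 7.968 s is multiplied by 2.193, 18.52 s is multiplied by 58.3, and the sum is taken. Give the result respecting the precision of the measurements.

7.968 × 2.193 = 17.473824 → 17.47 s (4 s.f., last digit at the 10^-2 place).
18.52 × 58.3 = 1079.716 → 1.08 × 10^3 s (3 s.f., last digit at the 10^1 place).
Sum: 1097.189824 s; keep the coarser place, 10^1.
Result: 1.10 × 10^3 s.

1.10 × 10^3 s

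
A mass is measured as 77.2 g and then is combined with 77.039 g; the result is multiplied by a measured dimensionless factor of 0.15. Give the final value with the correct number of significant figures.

77.2 g + 77.039 g = 154.239 g; the sum is limited to 1 decimal place (4 s.f.).
Carrying full precision, 154.239 × 0.15 = 23.13585 g; 0.15 has 2 s.f., so the result keeps min(4, 2) = 2 s.f.
Rounded to 2 significant figures: 23 g.

23 g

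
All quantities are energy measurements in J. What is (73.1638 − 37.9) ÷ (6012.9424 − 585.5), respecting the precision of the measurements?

73.1638 − 37.9 = 35.2638, limited to 1 d.p. → 3 s.f.; 6012.9424 − 585.5 = 5427.4424, limited to 1 d.p. → 5 s.f.
Carrying full precision, 35.2638 ÷ 5427.4424 = 0.00649731446252…; keep min(3, 5) = 3 s.f.
Rounded to 3 significant figures: 0.00650.

0.00650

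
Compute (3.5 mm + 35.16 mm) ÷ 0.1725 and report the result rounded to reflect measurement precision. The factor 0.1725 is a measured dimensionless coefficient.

224 mm

3.5 mm + 35.16 mm = 38.66 mm; the sum is limited to 1 decimal place (3 s.f.).
Carrying full precision, 38.66 ÷ 0.1725 = 224.115942029… mm; 0.1725 has 4 s.f., so the result keeps min(3, 4) = 3 s.f.
Rounded to 3 significant figures: 224 mm.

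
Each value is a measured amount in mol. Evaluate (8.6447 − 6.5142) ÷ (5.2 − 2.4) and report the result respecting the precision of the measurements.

8.6447 − 6.5142 = 2.1305, limited to 4 d.p. → 5 s.f.; 5.2 − 2.4 = 2.8, limited to 1 d.p. → 2 s.f.
Carrying full precision, 2.1305 ÷ 2.8 = 0.760892857143…; keep min(5, 2) = 2 s.f.
Rounded to 2 significant figures: 0.76.

0.76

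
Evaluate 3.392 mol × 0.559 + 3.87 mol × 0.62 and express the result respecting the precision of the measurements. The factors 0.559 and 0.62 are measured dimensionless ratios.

4.3 mol

3.392 × 0.559 = 1.896128 → 1.90 mol (3 s.f., last digit at the 10^-2 place).
3.87 × 0.62 = 2.3994 → 2.4 mol (2 s.f., last digit at the 10^-1 place).
Sum: 4.295528 mol; keep the coarser place, 10^-1.
Result: 4.3 mol.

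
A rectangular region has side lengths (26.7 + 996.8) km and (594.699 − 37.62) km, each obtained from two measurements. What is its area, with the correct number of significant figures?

26.7 + 996.8 = 1023.5, limited to 1 d.p. → 5 s.f.; 594.699 − 37.62 = 557.079, limited to 2 d.p. → 5 s.f.
Carrying full precision, 1023.5 × 557.079 = 570170.3565; keep min(5, 5) = 5 s.f.
Rounded to 5 significant figures: 5.7017 × 10^5 km².

5.7017 × 10^5 km²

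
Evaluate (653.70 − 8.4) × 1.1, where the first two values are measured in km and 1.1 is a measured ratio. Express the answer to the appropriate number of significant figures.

7.1 × 10^2 km

653.70 km − 8.4 km = 645.30 km; the difference is limited to 1 decimal place (4 s.f.).
Carrying full precision, 645.30 × 1.1 = 709.83 km; 1.1 has 2 s.f., so the result keeps min(4, 2) = 2 s.f.
Rounded to 2 significant figures: 7.1 × 10^2 km.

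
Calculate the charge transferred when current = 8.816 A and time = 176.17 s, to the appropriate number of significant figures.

1553 C

charge transferred = 8.816 A × 176.17 s = 1553.11472 C.
8.816 has 4 significant figures; 176.17 has 5.
Division/multiplication keeps the fewest: 4 significant figures.
Rounded: 1553 C.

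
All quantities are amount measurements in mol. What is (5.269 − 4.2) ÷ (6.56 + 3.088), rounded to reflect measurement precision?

5.269 − 4.2 = 1.069, limited to 1 d.p. → 2 s.f.; 6.56 + 3.088 = 9.648, limited to 2 d.p. → 3 s.f.
Carrying full precision, 1.069 ÷ 9.648 = 0.110800165837…; keep min(2, 3) = 2 s.f.
Rounded to 2 significant figures: 0.11.

0.11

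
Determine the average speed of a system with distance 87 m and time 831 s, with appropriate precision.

average speed = 87 m ÷ 831 s = 0.104693140794… m/s.
87 has 2 significant figures; 831 has 3.
Division/multiplication keeps the fewest: 2 significant figures.
Rounded: 0.10 m/s.

0.10 m/s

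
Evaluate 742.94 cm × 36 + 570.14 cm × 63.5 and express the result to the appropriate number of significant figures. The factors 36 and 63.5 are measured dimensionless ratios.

742.94 × 36 = 26745.84 → 2.7 × 10⁴ cm (2 s.f., last digit at the 10^3 place).
570.14 × 63.5 = 36203.89 → 3.62 × 10⁴ cm (3 s.f., last digit at the 10^2 place).
Sum: 62949.73 cm; keep the coarser place, 10^3.
Result: 6.3 × 10⁴ cm.

6.3 × 10⁴ cm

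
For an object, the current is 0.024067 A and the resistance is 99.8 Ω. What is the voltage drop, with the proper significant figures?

voltage drop = 0.024067 A × 99.8 Ω = 2.4018866 V.
0.024067 has 5 significant figures; 99.8 has 3.
Division/multiplication keeps the fewest: 3 significant figures.
Rounded: 2.40 V.

2.40 V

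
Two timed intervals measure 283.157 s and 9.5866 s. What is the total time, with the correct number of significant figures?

292.744 s

283.157 s + 9.5866 s = 292.7436 s.
Addition/subtraction keeps the fewest decimal places: 283.157 → 3 decimal places, 9.5866 → 4 decimal places; limit is 3.
Rounded to 3 decimal places: 292.744 s.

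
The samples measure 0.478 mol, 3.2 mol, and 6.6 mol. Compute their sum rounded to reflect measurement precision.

10.3 mol

0.478 mol + 3.2 mol + 6.6 mol = 10.278 mol.
Addition/subtraction keeps the fewest decimal places: 0.478 → 3 decimal places, 3.2 → 1 decimal place, 6.6 → 1 decimal place; limit is 1.
Rounded to 1 decimal place: 10.3 mol.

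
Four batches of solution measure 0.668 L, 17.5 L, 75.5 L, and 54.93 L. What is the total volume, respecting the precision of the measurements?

1.486 × 10² L

0.668 L + 17.5 L + 75.5 L + 54.93 L = 148.598 L.
Addition/subtraction keeps the fewest decimal places: 0.668 → 3 decimal places, 17.5 → 1 decimal place, 75.5 → 1 decimal place, 54.93 → 2 decimal places; limit is 1.
Rounded to 1 decimal place: 1.486 × 10² L.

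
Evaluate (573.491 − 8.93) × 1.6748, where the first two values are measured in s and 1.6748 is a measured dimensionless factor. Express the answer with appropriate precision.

573.491 s − 8.93 s = 564.561 s; the difference is limited to 2 decimal places (5 s.f.).
Carrying full precision, 564.561 × 1.6748 = 945.5267628 s; 1.6748 has 5 s.f., so the result keeps min(5, 5) = 5 s.f.
Rounded to 5 significant figures: 945.53 s.

945.53 s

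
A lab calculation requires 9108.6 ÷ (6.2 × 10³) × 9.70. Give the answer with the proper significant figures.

9108.6 ÷ (6.2 × 10³) × 9.70 = 14.2505516129…
Multiplication/division keeps the fewest significant figures: 9108.6 → 5 s.f., 6.2 × 10³ → 2 s.f., 9.70 → 3 s.f.; limit is 2.
Rounded to 2 significant figures: 14.

14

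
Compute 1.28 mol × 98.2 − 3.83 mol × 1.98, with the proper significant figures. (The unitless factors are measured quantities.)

118 mol

1.28 × 98.2 = 125.696 → 126 mol (3 s.f., last digit at the 10^0 place).
3.83 × 1.98 = 7.5834 → 7.58 mol (3 s.f., last digit at the 10^-2 place).
Difference: 118.1126 mol; keep the coarser place, 10^0.
Result: 118 mol.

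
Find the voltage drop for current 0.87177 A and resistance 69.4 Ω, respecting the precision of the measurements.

60.5 V

voltage drop = 0.87177 A × 69.4 Ω = 60.500838 V.
0.87177 has 5 significant figures; 69.4 has 3.
Division/multiplication keeps the fewest: 3 significant figures.
Rounded: 60.5 V.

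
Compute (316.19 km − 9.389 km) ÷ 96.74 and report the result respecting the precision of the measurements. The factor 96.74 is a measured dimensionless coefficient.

3.171 km

316.19 km − 9.389 km = 306.801 km; the difference is limited to 2 decimal places (5 s.f.).
Carrying full precision, 306.801 ÷ 96.74 = 3.17139756047… km; 96.74 has 4 s.f., so the result keeps min(5, 4) = 4 s.f.
Rounded to 4 significant figures: 3.171 km.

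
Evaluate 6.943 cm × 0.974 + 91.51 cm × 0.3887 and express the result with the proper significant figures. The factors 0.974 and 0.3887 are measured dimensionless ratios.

6.943 × 0.974 = 6.762482 → 6.76 cm (3 s.f., last digit at the 10^-2 place).
91.51 × 0.3887 = 35.569937 → 35.57 cm (4 s.f., last digit at the 10^-2 place).
Sum: 42.332419 cm; keep the coarser place, 10^-2.
Result: 42.33 cm.

42.33 cm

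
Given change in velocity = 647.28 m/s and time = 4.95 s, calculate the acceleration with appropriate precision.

acceleration = 647.28 m/s ÷ 4.95 s = 130.763636364… m/s².
647.28 has 5 significant figures; 4.95 has 3.
Division/multiplication keeps the fewest: 3 significant figures.
Rounded: 131 m/s².

131 m/s²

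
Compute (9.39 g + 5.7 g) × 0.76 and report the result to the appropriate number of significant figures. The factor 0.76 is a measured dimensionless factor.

11 g

9.39 g + 5.7 g = 15.09 g; the sum is limited to 1 decimal place (3 s.f.).
Carrying full precision, 15.09 × 0.76 = 11.4684 g; 0.76 has 2 s.f., so the result keeps min(3, 2) = 2 s.f.
Rounded to 2 significant figures: 11 g.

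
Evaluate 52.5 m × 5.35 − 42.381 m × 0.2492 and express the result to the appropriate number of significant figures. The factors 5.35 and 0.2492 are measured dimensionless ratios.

52.5 × 5.35 = 280.875 → 281 m (3 s.f., last digit at the 10^0 place).
42.381 × 0.2492 = 10.5613452 → 10.56 m (4 s.f., last digit at the 10^-2 place).
Difference: 270.3136548 m; keep the coarser place, 10^0.
Result: 2.70 × 10² m.

2.70 × 10² m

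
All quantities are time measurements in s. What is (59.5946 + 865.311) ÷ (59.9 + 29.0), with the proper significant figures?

10.4

59.5946 + 865.311 = 924.9056, limited to 3 d.p. → 6 s.f.; 59.9 + 29.0 = 88.9, limited to 1 d.p. → 3 s.f.
Carrying full precision, 924.9056 ÷ 88.9 = 10.4038875141…; keep min(6, 3) = 3 s.f.
Rounded to 3 significant figures: 10.4.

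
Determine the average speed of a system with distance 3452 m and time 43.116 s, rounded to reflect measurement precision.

80.06 m/s

average speed = 3452 m ÷ 43.116 s = 80.0630856295… m/s.
3452 has 4 significant figures; 43.116 has 5.
Division/multiplication keeps the fewest: 4 significant figures.
Rounded: 80.06 m/s.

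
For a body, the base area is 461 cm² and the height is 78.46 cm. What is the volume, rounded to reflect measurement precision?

volume = 461 cm² × 78.46 cm = 36170.06 cm³.
461 has 3 significant figures; 78.46 has 4.
Division/multiplication keeps the fewest: 3 significant figures.
Rounded: 3.62 × 10⁴ cm³.

3.62 × 10⁴ cm³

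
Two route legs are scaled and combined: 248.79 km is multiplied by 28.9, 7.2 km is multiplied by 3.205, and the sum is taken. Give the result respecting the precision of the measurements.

248.79 × 28.9 = 7190.031 → 7.19 × 10³ km (3 s.f., last digit at the 10^1 place).
7.2 × 3.205 = 23.076 → 23 km (2 s.f., last digit at the 10^0 place).
Sum: 7213.107 km; keep the coarser place, 10^1.
Result: 7.21 × 10³ km.

7.21 × 10³ km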